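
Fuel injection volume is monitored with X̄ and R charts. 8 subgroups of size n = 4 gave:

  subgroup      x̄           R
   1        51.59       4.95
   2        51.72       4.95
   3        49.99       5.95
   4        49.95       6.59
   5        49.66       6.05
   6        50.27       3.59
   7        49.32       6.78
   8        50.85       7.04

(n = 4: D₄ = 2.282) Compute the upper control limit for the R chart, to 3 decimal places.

R̄ = (4.95 + 4.95 + 5.95 + 6.59 + 6.05 + 3.59 + 6.78 + 7.04) / 8 = 45.9000 / 8 = 5.7375
UCL_R = D₄·R̄ = 2.282 × 5.7375 = 13.0930

13.093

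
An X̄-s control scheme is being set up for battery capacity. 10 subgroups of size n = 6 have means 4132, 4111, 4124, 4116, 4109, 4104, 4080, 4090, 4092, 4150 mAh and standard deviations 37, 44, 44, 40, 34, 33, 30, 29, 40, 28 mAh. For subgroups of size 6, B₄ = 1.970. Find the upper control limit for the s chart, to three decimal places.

s̄ = (37 + 44 + 44 + 40 + 34 + 33 + 30 + 29 + 40 + 28) / 10 = 35.9000
UCL_s = B₄·s̄ = 1.970 × 35.9000 = 70.7230

70.723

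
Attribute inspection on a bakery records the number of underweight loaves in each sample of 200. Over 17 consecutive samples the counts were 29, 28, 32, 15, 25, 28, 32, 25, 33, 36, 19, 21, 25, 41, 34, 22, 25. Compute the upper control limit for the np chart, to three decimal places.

p̄ = Σdᵢ / (k·n) = 470 / (17 × 200) = 0.13824
UCL = np̄ + 3·√(np̄(1−p̄)) = 27.6471 + 3 × √(27.6471×0.86176) = 27.6471 + 3 × 4.8811 = 42.2904

42.290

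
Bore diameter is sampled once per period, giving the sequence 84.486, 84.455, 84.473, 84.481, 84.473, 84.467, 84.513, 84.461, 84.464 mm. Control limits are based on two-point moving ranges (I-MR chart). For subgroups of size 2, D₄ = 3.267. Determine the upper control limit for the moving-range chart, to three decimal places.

0.070

Moving ranges: 0.031, 0.018, 0.008, 0.008, 0.006, 0.046, 0.052, 0.003; M̄R̄ = 0.1720 / 8 = 0.0215
UCL_MR = D₄·M̄R̄ = 3.267 × 0.0215 = 0.0702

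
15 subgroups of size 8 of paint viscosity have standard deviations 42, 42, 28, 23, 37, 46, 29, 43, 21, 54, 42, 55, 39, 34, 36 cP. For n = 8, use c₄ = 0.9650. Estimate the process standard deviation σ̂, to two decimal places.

s̄ = (42 + 42 + 28 + 23 + 37 + 46 + 29 + 43 + 21 + 54 + 42 + 55 + 39 + 34 + 36) / 15 = 38.0667
σ̂ = s̄ / c₄ = 38.0667 / 0.9650 = 39.4473

39.45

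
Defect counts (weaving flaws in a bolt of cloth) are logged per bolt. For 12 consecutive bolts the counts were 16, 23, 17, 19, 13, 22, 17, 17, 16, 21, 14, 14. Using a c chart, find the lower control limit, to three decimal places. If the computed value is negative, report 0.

4.897

c̄ = (16 + 23 + 17 + 19 + 13 + 22 + 17 + 17 + 16 + 21 + 14 + 14) / 12 = 209 / 12 = 17.4167
LCL = c̄ − 3√c̄ = 17.4167 − 3 × 4.1733 = 4.8967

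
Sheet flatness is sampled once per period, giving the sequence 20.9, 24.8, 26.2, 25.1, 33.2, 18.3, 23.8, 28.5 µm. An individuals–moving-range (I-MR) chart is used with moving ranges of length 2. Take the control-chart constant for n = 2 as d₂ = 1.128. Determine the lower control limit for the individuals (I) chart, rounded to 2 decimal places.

X̄ = (20.9 + 24.8 + 26.2 + 25.1 + 33.2 + 18.3 + 23.8 + 28.5) / 8 = 25.1000
Moving ranges: 3.9, 1.4, 1.1, 8.1, 14.9, 5.5, 4.7; M̄R̄ = 39.6000 / 7 = 5.6571
LCL = X̄ − 3·M̄R̄/d₂ = 25.1000 − 3 × 5.6571 / 1.128 = 10.0544

10.05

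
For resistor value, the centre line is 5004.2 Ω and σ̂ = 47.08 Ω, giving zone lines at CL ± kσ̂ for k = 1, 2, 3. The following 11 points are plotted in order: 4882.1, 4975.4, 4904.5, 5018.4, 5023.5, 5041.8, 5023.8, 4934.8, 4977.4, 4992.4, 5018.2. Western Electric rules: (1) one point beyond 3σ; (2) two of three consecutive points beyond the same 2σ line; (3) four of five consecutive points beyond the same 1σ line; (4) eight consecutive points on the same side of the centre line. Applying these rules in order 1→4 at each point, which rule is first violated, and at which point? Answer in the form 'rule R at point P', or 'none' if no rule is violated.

rule 2 at point 3

Zone of each point (C = within 1σ̂, B = 1σ̂–2σ̂, A = 2σ̂–3σ̂, * = beyond 3σ̂; sign = side of CL): 1:-A, 2:-C, 3:-A, 4:+C, 5:+C, 6:+C, 7:+C, 8:-B, 9:-C, 10:-C, 11:+C
Rule 2 (two of three consecutive points beyond the same 2σ limit) is satisfied at point 3.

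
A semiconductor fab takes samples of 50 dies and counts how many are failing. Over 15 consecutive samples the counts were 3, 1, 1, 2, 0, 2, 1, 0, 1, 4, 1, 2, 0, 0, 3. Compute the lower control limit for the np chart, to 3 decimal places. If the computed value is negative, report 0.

p̄ = Σdᵢ / (k·n) = 21 / (15 × 50) = 0.02800
LCL = np̄ − 3·√(np̄(1−p̄)) = 1.4000 − 3 × 1.1665 = -2.0996 → 0 (negative, so LCL = 0)

0.000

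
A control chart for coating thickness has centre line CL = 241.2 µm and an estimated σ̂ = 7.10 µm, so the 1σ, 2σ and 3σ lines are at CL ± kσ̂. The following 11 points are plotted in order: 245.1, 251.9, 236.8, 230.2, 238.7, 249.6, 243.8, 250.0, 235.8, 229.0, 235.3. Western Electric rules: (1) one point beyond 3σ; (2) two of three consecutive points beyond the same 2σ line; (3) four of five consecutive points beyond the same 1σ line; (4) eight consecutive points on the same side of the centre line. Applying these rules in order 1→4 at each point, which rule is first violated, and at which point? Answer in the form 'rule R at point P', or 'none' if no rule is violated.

none

Zone of each point (C = within 1σ̂, B = 1σ̂–2σ̂, A = 2σ̂–3σ̂, * = beyond 3σ̂; sign = side of CL): 1:+C, 2:+B, 3:-C, 4:-B, 5:-C, 6:+B, 7:+C, 8:+B, 9:-C, 10:-B, 11:-C
No rule fires across all 11 points.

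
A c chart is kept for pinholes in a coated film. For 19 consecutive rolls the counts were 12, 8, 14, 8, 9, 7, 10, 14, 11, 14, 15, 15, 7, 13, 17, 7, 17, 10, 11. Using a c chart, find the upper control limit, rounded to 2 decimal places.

c̄ = (12 + 8 + 14 + 8 + 9 + 7 + 10 + 14 + 11 + 14 + 15 + 15 + 7 + 13 + 17 + 7 + 17 + 10 + 11) / 19 = 219 / 19 = 11.5263
UCL = c̄ + 3√c̄ = 11.5263 + 3 × √11.5263 = 11.5263 + 3 × 3.3950 = 21.7114

21.71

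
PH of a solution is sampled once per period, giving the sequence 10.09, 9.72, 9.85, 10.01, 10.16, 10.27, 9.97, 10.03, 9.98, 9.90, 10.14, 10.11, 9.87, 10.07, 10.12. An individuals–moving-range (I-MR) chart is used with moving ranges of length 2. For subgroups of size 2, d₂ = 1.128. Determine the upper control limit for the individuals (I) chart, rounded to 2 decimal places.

10.43

X̄ = (10.09 + 9.72 + 9.85 + 10.01 + 10.16 + 10.27 + 9.97 + 10.03 + 9.98 + 9.90 + 10.14 + 10.11 + 9.87 + 10.07 + 10.12) / 15 = 10.0193
Moving ranges: 0.37, 0.13, 0.16, 0.15, 0.11, 0.30, 0.06, 0.05, 0.08, 0.24, 0.03, 0.24, 0.20, 0.05; M̄R̄ = 2.1700 / 14 = 0.1550
UCL = X̄ + 3·M̄R̄/d₂ = 10.0193 + 3 × 0.1550 / 1.128 = 10.4316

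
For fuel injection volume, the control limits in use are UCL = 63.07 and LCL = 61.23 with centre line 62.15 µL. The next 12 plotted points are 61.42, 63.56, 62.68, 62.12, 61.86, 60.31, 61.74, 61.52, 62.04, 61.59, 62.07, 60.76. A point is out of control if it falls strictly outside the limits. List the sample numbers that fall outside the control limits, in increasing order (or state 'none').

Compare each point to [61.23, 63.07]: sample 2 = 63.56 > UCL; sample 6 = 60.31 < LCL; sample 12 = 60.76 < LCL.

2, 6, 12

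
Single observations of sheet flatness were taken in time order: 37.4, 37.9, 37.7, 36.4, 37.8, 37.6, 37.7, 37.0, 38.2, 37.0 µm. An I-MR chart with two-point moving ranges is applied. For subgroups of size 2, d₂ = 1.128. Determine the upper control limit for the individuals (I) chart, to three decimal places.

39.479

X̄ = (37.4 + 37.9 + 37.7 + 36.4 + 37.8 + 37.6 + 37.7 + 37.0 + 38.2 + 37.0) / 10 = 37.4700
Moving ranges: 0.5, 0.2, 1.3, 1.4, 0.2, 0.1, 0.7, 1.2, 1.2; M̄R̄ = 6.8000 / 9 = 0.7556
UCL = X̄ + 3·M̄R̄/d₂ = 37.4700 + 3 × 0.7556 / 1.128 = 39.4795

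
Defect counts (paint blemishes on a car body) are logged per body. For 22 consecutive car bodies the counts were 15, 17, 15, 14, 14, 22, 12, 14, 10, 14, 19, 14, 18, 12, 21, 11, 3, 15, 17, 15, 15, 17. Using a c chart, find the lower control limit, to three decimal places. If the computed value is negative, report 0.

c̄ = (15 + 17 + 15 + 14 + 14 + 22 + 12 + 14 + 10 + 14 + 19 + 14 + 18 + 12 + 21 + 11 + 3 + 15 + 17 + 15 + 15 + 17) / 22 = 324 / 22 = 14.7273
LCL = c̄ − 3√c̄ = 14.7273 − 3 × 3.8376 = 3.2144

3.214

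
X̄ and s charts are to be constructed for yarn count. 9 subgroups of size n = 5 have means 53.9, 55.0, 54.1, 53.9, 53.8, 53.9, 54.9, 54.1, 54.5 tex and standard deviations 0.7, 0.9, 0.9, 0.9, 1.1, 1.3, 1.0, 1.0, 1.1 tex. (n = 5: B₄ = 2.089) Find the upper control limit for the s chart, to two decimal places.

s̄ = (0.7 + 0.9 + 0.9 + 0.9 + 1.1 + 1.3 + 1.0 + 1.0 + 1.1) / 9 = 0.9889
UCL_s = B₄·s̄ = 2.089 × 0.9889 = 2.0658

2.07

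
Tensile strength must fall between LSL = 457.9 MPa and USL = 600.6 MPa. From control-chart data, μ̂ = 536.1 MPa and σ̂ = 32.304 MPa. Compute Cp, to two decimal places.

Cp = (USL − LSL) / (6σ̂) = (600.6 − 457.9) / (6 × 32.304) = 142.7000 / 193.8240 = 0.7362

0.74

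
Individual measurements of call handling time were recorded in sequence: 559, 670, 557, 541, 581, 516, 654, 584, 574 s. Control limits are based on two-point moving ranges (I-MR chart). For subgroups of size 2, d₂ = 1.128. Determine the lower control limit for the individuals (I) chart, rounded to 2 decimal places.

394.61

X̄ = (559 + 670 + 557 + 541 + 581 + 516 + 654 + 584 + 574) / 9 = 581.7778
Moving ranges: 111, 113, 16, 40, 65, 138, 70, 10; M̄R̄ = 563.0000 / 8 = 70.3750
LCL = X̄ − 3·M̄R̄/d₂ = 581.7778 − 3 × 70.3750 / 1.128 = 394.6102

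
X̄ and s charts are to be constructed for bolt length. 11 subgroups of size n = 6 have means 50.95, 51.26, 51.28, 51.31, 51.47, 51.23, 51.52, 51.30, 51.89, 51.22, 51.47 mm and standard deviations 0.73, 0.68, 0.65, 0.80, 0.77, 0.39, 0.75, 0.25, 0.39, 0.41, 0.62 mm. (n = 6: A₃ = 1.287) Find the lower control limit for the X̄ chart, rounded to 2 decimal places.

X̄̄ = (50.95 + 51.26 + 51.28 + 51.31 + 51.47 + 51.23 + 51.52 + 51.30 + 51.89 + 51.22 + 51.47) / 11 = 51.3545
s̄ = (0.73 + 0.68 + 0.65 + 0.80 + 0.77 + 0.39 + 0.75 + 0.25 + 0.39 + 0.41 + 0.62) / 11 = 0.5855
LCL = X̄̄ − A₃·s̄ = 51.3545 − 1.287 × 0.5855 = 50.6011

50.60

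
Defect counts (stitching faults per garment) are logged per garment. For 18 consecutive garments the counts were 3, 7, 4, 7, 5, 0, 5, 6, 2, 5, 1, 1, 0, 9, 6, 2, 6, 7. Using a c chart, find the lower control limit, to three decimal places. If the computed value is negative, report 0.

0.000

c̄ = (3 + 7 + 4 + 7 + 5 + 0 + 5 + 6 + 2 + 5 + 1 + 1 + 0 + 9 + 6 + 2 + 6 + 7) / 18 = 76 / 18 = 4.2222
LCL = c̄ − 3√c̄ = 4.2222 − 3 × 2.0548 = -1.9422 → 0 (cannot be negative)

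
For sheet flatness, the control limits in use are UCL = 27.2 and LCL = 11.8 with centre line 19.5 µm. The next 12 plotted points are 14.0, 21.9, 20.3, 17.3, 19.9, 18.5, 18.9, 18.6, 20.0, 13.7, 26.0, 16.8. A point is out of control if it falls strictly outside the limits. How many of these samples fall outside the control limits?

0

All 12 points lie within [11.8, 27.2].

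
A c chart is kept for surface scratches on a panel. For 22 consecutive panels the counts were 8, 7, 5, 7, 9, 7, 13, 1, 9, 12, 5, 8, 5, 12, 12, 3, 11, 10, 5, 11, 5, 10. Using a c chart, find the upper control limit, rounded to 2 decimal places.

c̄ = (8 + 7 + 5 + 7 + 9 + 7 + 13 + 1 + 9 + 12 + 5 + 8 + 5 + 12 + 12 + 3 + 11 + 10 + 5 + 11 + 5 + 10) / 22 = 175 / 22 = 7.9545
UCL = c̄ + 3√c̄ = 7.9545 + 3 × √7.9545 = 7.9545 + 3 × 2.8204 = 16.4157

16.42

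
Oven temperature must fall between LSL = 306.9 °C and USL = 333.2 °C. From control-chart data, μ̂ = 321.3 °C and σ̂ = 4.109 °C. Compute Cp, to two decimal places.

1.07

Cp = (USL − LSL) / (6σ̂) = (333.2 − 306.9) / (6 × 4.109) = 26.3000 / 24.6540 = 1.0668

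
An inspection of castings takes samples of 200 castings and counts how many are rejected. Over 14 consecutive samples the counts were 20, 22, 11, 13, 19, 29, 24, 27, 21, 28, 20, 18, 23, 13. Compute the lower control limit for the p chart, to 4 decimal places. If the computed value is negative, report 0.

p̄ = Σdᵢ / (k·n) = 288 / (14 × 200) = 0.10286
LCL = p̄ − 3·√(p̄(1−p̄)/n) = 0.10286 − 3 × 0.02148 = 0.03842

0.0384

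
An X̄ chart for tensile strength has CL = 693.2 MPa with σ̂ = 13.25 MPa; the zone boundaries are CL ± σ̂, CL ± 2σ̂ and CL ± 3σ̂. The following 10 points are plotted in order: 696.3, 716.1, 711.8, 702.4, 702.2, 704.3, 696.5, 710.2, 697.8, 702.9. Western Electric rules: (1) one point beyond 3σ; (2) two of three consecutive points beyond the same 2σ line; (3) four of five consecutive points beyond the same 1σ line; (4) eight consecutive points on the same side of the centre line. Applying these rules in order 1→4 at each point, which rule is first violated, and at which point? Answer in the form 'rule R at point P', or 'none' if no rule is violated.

Zone of each point (C = within 1σ̂, B = 1σ̂–2σ̂, A = 2σ̂–3σ̂, * = beyond 3σ̂; sign = side of CL): 1:+C, 2:+B, 3:+B, 4:+C, 5:+C, 6:+C, 7:+C, 8:+B, 9:+C, 10:+C
Rule 4 (eight consecutive points on the same side of the centre line) is satisfied at point 8.

rule 4 at point 8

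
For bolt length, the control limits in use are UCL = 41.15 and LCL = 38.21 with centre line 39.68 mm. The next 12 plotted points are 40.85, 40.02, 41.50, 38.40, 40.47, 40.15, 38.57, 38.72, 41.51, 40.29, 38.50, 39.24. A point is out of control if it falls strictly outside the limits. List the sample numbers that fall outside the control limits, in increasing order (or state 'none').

Compare each point to [38.21, 41.15]: sample 3 = 41.50 > UCL; sample 9 = 41.51 > UCL.

3, 9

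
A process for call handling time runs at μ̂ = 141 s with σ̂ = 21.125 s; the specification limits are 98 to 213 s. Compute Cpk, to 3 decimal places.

Cpu = (USL − μ̂) / (3σ̂) = (213 − 141) / (3 × 21.125) = 1.1361; Cpl = (μ̂ − LSL) / (3σ̂) = (141 − 98) / (3 × 21.125) = 0.6785; Cpk = min(Cpu, Cpl) = 0.6785

0.679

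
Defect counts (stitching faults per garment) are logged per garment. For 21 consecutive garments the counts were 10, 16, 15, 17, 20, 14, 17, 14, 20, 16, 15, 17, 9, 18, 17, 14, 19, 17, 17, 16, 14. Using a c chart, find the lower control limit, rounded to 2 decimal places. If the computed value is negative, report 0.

c̄ = (10 + 16 + 15 + 17 + 20 + 14 + 17 + 14 + 20 + 16 + 15 + 17 + 9 + 18 + 17 + 14 + 19 + 17 + 17 + 16 + 14) / 21 = 332 / 21 = 15.8095
LCL = c̄ − 3√c̄ = 15.8095 − 3 × 3.9761 = 3.8812

3.88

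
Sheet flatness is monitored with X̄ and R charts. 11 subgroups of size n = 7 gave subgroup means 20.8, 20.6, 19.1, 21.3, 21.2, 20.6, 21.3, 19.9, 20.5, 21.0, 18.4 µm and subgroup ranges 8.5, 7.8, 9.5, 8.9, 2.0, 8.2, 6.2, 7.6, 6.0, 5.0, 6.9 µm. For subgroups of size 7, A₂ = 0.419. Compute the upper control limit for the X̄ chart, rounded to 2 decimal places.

X̄̄ = (20.8 + 20.6 + 19.1 + 21.3 + 21.2 + 20.6 + 21.3 + 19.9 + 20.5 + 21.0 + 18.4) / 11 = 224.7000 / 11 = 20.4273
R̄ = (8.5 + 7.8 + 9.5 + 8.9 + 2.0 + 8.2 + 6.2 + 7.6 + 6.0 + 5.0 + 6.9) / 11 = 76.6000 / 11 = 6.9636
UCL = X̄̄ + A₂·R̄ = 20.4273 + 0.419 × 6.9636 = 23.3450

23.35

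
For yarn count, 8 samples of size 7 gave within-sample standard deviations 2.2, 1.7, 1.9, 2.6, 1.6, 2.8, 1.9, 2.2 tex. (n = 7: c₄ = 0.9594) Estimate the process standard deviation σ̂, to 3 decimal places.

2.202

s̄ = (2.2 + 1.7 + 1.9 + 2.6 + 1.6 + 2.8 + 1.9 + 2.2) / 8 = 2.1125
σ̂ = s̄ / c₄ = 2.1125 / 0.9594 = 2.2019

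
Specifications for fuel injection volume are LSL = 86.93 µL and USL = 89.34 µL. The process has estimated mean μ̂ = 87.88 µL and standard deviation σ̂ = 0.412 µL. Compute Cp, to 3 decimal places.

0.975

Cp = (USL − LSL) / (6σ̂) = (89.34 − 86.93) / (6 × 0.412) = 2.4100 / 2.4720 = 0.9749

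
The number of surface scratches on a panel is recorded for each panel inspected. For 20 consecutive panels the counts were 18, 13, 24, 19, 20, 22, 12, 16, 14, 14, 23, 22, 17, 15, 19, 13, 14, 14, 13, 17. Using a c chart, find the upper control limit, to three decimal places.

c̄ = (18 + 13 + 24 + 19 + 20 + 22 + 12 + 16 + 14 + 14 + 23 + 22 + 17 + 15 + 19 + 13 + 14 + 14 + 13 + 17) / 20 = 339 / 20 = 16.9500
UCL = c̄ + 3√c̄ = 16.9500 + 3 × √16.9500 = 16.9500 + 3 × 4.1170 = 29.3011

29.301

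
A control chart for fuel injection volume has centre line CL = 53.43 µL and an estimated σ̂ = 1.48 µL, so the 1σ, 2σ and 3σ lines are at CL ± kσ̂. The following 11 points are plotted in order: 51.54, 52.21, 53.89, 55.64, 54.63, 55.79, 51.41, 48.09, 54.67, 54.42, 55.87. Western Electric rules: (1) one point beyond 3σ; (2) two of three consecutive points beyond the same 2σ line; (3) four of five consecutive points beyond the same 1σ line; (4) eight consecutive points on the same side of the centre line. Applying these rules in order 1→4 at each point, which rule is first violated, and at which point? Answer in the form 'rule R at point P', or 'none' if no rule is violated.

rule 1 at point 8

Zone of each point (C = within 1σ̂, B = 1σ̂–2σ̂, A = 2σ̂–3σ̂, * = beyond 3σ̂; sign = side of CL): 1:-B, 2:-C, 3:+C, 4:+B, 5:+C, 6:+B, 7:-B, 8:-*, 9:+C, 10:+C, 11:+B
Rule 1 (one point beyond the 3σ limits) is satisfied at point 8.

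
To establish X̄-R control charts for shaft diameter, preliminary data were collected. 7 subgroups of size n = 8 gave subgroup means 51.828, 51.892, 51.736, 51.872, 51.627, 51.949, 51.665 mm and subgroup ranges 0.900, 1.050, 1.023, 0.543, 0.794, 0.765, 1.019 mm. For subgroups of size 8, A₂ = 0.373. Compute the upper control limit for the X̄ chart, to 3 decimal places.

X̄̄ = (51.828 + 51.892 + 51.736 + 51.872 + 51.627 + 51.949 + 51.665) / 7 = 362.5690 / 7 = 51.7956
R̄ = (0.900 + 1.050 + 1.023 + 0.543 + 0.794 + 0.765 + 1.019) / 7 = 6.0940 / 7 = 0.8706
UCL = X̄̄ + A₂·R̄ = 51.7956 + 0.373 × 0.8706 = 52.1203

52.120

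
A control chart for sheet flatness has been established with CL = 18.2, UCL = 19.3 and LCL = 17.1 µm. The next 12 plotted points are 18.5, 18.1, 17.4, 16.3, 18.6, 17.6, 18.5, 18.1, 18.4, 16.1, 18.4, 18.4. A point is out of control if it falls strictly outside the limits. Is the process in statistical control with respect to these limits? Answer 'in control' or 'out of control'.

Compare each point to [17.1, 19.3]: sample 4 = 16.3 < LCL; sample 10 = 16.1 < LCL.

out of control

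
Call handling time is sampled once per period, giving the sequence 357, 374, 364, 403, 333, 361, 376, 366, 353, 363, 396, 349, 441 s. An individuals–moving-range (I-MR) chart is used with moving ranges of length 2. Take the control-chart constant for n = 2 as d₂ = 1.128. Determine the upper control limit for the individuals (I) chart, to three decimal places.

457.106

X̄ = (357 + 374 + 364 + 403 + 333 + 361 + 376 + 366 + 353 + 363 + 396 + 349 + 441) / 13 = 372.0000
Moving ranges: 17, 10, 39, 70, 28, 15, 10, 13, 10, 33, 47, 92; M̄R̄ = 384.0000 / 12 = 32.0000
UCL = X̄ + 3·M̄R̄/d₂ = 372.0000 + 3 × 32.0000 / 1.128 = 457.1064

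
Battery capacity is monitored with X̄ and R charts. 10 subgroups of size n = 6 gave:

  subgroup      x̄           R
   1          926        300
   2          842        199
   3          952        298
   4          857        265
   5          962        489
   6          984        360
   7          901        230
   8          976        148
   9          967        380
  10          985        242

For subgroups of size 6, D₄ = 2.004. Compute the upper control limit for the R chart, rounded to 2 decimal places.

R̄ = (300 + 199 + 298 + 265 + 489 + 360 + 230 + 148 + 380 + 242) / 10 = 2911.0000 / 10 = 291.1000
UCL_R = D₄·R̄ = 2.004 × 291.1000 = 583.3644

583.36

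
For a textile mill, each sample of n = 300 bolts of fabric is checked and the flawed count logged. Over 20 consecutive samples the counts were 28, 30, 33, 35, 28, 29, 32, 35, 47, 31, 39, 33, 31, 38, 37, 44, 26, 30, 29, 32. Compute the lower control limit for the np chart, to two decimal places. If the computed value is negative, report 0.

17.02

p̄ = Σdᵢ / (k·n) = 667 / (20 × 300) = 0.11117
LCL = np̄ − 3·√(np̄(1−p̄)) = 33.3500 − 3 × 5.4445 = 17.0165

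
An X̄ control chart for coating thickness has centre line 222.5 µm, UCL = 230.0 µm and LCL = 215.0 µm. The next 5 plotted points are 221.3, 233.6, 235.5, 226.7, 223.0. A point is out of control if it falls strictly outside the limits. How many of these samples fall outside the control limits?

2

Compare each point to [215.0, 230.0]: sample 2 = 233.6 > UCL; sample 3 = 235.5 > UCL.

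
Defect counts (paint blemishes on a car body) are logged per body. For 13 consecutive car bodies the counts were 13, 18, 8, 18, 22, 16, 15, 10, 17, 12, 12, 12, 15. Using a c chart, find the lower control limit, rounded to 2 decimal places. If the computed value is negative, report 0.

c̄ = (13 + 18 + 8 + 18 + 22 + 16 + 15 + 10 + 17 + 12 + 12 + 12 + 15) / 13 = 188 / 13 = 14.4615
LCL = c̄ − 3√c̄ = 14.4615 − 3 × 3.8028 = 3.0530

3.05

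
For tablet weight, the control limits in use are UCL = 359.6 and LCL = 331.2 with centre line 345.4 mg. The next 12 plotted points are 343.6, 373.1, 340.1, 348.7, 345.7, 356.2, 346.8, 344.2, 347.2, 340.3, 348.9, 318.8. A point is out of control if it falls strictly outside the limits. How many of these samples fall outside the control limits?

2

Compare each point to [331.2, 359.6]: sample 2 = 373.1 > UCL; sample 12 = 318.8 < LCL.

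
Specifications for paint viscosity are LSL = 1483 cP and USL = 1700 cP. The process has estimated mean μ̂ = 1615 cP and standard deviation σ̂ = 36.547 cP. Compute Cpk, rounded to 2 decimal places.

0.78

Cpu = (USL − μ̂) / (3σ̂) = (1700 − 1615) / (3 × 36.547) = 0.7753; Cpl = (μ̂ − LSL) / (3σ̂) = (1615 − 1483) / (3 × 36.547) = 1.2039; Cpk = min(Cpu, Cpl) = 0.7753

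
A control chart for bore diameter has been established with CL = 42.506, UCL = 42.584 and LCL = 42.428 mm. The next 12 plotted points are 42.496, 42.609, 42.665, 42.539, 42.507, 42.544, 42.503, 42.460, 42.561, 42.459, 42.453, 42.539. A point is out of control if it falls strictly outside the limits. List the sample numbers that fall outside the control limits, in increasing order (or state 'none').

2, 3

Compare each point to [42.428, 42.584]: sample 2 = 42.609 > UCL; sample 3 = 42.665 > UCL.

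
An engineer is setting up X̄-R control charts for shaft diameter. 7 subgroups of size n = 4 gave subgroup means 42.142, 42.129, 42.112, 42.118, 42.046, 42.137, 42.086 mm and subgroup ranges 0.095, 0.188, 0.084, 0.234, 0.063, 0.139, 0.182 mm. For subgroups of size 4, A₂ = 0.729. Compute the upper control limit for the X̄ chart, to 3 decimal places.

42.213

X̄̄ = (42.142 + 42.129 + 42.112 + 42.118 + 42.046 + 42.137 + 42.086) / 7 = 294.7700 / 7 = 42.1100
R̄ = (0.095 + 0.188 + 0.084 + 0.234 + 0.063 + 0.139 + 0.182) / 7 = 0.9850 / 7 = 0.1407
UCL = X̄̄ + A₂·R̄ = 42.1100 + 0.729 × 0.1407 = 42.2126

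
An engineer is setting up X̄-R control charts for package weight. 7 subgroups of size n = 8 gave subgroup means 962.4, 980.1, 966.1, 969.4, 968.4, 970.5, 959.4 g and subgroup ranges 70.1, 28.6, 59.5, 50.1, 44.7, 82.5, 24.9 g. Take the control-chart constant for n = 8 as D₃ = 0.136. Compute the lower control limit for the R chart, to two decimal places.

R̄ = (70.1 + 28.6 + 59.5 + 50.1 + 44.7 + 82.5 + 24.9) / 7 = 360.4000 / 7 = 51.4857
LCL_R = D₃·R̄ = 0.136 × 51.4857 = 7.0021

7.00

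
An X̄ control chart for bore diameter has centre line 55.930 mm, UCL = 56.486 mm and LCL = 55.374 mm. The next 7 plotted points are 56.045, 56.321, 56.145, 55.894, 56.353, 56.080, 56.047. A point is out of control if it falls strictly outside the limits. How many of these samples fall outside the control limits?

0

All 7 points lie within [55.374, 56.486].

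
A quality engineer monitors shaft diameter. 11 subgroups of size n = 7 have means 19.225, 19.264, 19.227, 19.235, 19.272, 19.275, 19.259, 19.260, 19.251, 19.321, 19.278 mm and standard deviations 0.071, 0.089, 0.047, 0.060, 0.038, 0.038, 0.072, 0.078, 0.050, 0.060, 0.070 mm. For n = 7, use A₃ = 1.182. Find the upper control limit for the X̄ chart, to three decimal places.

19.333

X̄̄ = (19.225 + 19.264 + 19.227 + 19.235 + 19.272 + 19.275 + 19.259 + 19.260 + 19.251 + 19.321 + 19.278) / 11 = 19.2606
s̄ = (0.071 + 0.089 + 0.047 + 0.060 + 0.038 + 0.038 + 0.072 + 0.078 + 0.050 + 0.060 + 0.070) / 11 = 0.0612
UCL = X̄̄ + A₃·s̄ = 19.2606 + 1.182 × 0.0612 = 19.3330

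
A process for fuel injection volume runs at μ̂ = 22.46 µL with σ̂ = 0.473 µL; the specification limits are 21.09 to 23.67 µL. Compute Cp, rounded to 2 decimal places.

0.91

Cp = (USL − LSL) / (6σ̂) = (23.67 − 21.09) / (6 × 0.473) = 2.5800 / 2.8380 = 0.9091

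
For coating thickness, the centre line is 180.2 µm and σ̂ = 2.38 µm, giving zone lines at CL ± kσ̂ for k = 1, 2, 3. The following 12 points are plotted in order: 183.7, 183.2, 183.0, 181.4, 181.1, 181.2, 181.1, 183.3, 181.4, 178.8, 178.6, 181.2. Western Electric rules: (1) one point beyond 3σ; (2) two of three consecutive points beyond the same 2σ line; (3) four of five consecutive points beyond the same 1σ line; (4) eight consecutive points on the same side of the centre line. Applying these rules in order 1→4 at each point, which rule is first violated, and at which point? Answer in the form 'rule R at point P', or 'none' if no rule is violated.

Zone of each point (C = within 1σ̂, B = 1σ̂–2σ̂, A = 2σ̂–3σ̂, * = beyond 3σ̂; sign = side of CL): 1:+B, 2:+B, 3:+B, 4:+C, 5:+C, 6:+C, 7:+C, 8:+B, 9:+C, 10:-C, 11:-C, 12:+C
Rule 4 (eight consecutive points on the same side of the centre line) is satisfied at point 8.

rule 4 at point 8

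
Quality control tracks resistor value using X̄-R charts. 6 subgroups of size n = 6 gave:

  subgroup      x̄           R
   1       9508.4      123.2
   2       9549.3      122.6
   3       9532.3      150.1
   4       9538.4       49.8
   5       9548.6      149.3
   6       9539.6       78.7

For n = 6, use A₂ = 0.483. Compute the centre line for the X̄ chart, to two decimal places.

X̄̄ = (9508.4 + 9549.3 + 9532.3 + 9538.4 + 9548.6 + 9539.6) / 6 = 57216.6000 / 6 = 9536.1000
CL = X̄̄ = 9536.1000

9536.10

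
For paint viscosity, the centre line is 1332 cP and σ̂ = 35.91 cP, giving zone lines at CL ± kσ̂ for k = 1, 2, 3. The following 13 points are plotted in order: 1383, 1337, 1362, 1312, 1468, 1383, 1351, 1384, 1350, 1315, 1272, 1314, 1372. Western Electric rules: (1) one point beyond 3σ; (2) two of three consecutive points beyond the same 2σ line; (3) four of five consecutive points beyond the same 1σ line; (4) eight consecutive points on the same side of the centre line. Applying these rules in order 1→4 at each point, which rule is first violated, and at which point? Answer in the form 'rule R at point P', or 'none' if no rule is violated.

rule 1 at point 5

Zone of each point (C = within 1σ̂, B = 1σ̂–2σ̂, A = 2σ̂–3σ̂, * = beyond 3σ̂; sign = side of CL): 1:+B, 2:+C, 3:+C, 4:-C, 5:+*, 6:+B, 7:+C, 8:+B, 9:+C, 10:-C, 11:-B, 12:-C, 13:+B
Rule 1 (one point beyond the 3σ limits) is satisfied at point 5.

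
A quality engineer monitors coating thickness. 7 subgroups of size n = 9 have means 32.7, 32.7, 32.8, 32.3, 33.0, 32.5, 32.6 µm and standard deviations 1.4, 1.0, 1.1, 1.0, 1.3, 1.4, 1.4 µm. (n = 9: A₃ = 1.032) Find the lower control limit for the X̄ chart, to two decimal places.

X̄̄ = (32.7 + 32.7 + 32.8 + 32.3 + 33.0 + 32.5 + 32.6) / 7 = 32.6571
s̄ = (1.4 + 1.0 + 1.1 + 1.0 + 1.3 + 1.4 + 1.4) / 7 = 1.2286
LCL = X̄̄ − A₃·s̄ = 32.6571 − 1.032 × 1.2286 = 31.3893

31.39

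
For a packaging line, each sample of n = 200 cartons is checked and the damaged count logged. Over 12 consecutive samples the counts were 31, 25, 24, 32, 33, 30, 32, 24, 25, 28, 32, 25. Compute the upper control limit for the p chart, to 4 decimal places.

p̄ = Σdᵢ / (k·n) = 341 / (12 × 200) = 0.14208
UCL = p̄ + 3·√(p̄(1−p̄)/n) = 0.14208 + 3 × √(0.14208×0.85792/200) = 0.14208 + 3 × 0.02469 = 0.21615

0.2161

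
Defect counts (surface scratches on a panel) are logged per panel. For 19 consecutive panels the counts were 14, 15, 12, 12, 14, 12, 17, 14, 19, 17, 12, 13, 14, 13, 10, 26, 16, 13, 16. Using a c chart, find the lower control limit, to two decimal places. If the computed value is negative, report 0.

c̄ = (14 + 15 + 12 + 12 + 14 + 12 + 17 + 14 + 19 + 17 + 12 + 13 + 14 + 13 + 10 + 26 + 16 + 13 + 16) / 19 = 279 / 19 = 14.6842
LCL = c̄ − 3√c̄ = 14.6842 − 3 × 3.8320 = 3.1882

3.19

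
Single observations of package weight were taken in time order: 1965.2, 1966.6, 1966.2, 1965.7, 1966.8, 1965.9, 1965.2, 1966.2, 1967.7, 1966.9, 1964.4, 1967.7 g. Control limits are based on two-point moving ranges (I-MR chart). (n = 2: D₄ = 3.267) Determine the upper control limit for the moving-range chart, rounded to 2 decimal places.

4.19

Moving ranges: 1.4, 0.4, 0.5, 1.1, 0.9, 0.7, 1.0, 1.5, 0.8, 2.5, 3.3; M̄R̄ = 14.1000 / 11 = 1.2818
UCL_MR = D₄·M̄R̄ = 3.267 × 1.2818 = 4.1877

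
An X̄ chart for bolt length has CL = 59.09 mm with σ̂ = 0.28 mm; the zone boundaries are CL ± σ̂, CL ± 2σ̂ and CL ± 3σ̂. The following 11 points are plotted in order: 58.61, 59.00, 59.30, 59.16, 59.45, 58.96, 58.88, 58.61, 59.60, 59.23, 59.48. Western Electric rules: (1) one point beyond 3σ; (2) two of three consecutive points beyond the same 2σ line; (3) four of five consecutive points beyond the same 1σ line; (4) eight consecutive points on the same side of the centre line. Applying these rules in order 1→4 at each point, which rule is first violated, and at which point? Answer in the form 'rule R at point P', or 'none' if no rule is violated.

Zone of each point (C = within 1σ̂, B = 1σ̂–2σ̂, A = 2σ̂–3σ̂, * = beyond 3σ̂; sign = side of CL): 1:-B, 2:-C, 3:+C, 4:+C, 5:+B, 6:-C, 7:-C, 8:-B, 9:+B, 10:+C, 11:+B
No rule fires across all 11 points.

none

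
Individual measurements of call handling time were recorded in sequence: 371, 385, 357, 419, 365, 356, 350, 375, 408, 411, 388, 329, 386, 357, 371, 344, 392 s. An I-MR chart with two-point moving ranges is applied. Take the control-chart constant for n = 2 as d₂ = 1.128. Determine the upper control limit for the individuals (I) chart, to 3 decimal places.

X̄ = (371 + 385 + 357 + 419 + 365 + 356 + 350 + 375 + 408 + 411 + 388 + 329 + 386 + 357 + 371 + 344 + 392) / 17 = 374.3529
Moving ranges: 14, 28, 62, 54, 9, 6, 25, 33, 3, 23, 59, 57, 29, 14, 27, 48; M̄R̄ = 491.0000 / 16 = 30.6875
UCL = X̄ + 3·M̄R̄/d₂ = 374.3529 + 3 × 30.6875 / 1.128 = 455.9686

455.969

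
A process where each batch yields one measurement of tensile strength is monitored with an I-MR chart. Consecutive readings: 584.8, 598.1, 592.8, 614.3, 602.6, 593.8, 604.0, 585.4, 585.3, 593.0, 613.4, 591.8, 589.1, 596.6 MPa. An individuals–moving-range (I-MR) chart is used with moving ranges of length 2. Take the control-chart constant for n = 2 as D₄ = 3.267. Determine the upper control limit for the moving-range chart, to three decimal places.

37.545

Moving ranges: 13.3, 5.3, 21.5, 11.7, 8.8, 10.2, 18.6, 0.1, 7.7, 20.4, 21.6, 2.7, 7.5; M̄R̄ = 149.4000 / 13 = 11.4923
UCL_MR = D₄·M̄R̄ = 3.267 × 11.4923 = 37.5454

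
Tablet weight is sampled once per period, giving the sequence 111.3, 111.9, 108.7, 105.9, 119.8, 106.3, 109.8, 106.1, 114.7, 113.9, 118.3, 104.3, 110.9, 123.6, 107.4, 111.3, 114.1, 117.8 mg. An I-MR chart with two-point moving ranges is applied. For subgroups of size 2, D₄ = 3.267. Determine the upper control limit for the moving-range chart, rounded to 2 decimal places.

22.08

Moving ranges: 0.6, 3.2, 2.8, 13.9, 13.5, 3.5, 3.7, 8.6, 0.8, 4.4, 14.0, 6.6, 12.7, 16.2, 3.9, 2.8, 3.7; M̄R̄ = 114.9000 / 17 = 6.7588
UCL_MR = D₄·M̄R̄ = 3.267 × 6.7588 = 22.0811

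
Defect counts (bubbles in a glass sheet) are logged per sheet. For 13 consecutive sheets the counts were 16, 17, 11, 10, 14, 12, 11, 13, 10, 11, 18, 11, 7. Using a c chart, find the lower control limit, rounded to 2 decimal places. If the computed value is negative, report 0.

c̄ = (16 + 17 + 11 + 10 + 14 + 12 + 11 + 13 + 10 + 11 + 18 + 11 + 7) / 13 = 161 / 13 = 12.3846
LCL = c̄ − 3√c̄ = 12.3846 − 3 × 3.5192 = 1.8271

1.83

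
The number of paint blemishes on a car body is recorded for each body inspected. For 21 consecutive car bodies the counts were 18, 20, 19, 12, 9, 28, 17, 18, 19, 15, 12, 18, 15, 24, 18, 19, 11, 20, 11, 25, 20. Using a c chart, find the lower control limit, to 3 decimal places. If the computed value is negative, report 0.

4.965

c̄ = (18 + 20 + 19 + 12 + 9 + 28 + 17 + 18 + 19 + 15 + 12 + 18 + 15 + 24 + 18 + 19 + 11 + 20 + 11 + 25 + 20) / 21 = 368 / 21 = 17.5238
LCL = c̄ − 3√c̄ = 17.5238 − 3 × 4.1861 = 4.9654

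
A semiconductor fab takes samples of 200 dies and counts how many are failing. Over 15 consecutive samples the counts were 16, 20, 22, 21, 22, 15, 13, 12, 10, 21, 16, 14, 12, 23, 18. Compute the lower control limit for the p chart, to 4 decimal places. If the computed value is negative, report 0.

0.0258

p̄ = Σdᵢ / (k·n) = 255 / (15 × 200) = 0.08500
LCL = p̄ − 3·√(p̄(1−p̄)/n) = 0.08500 − 3 × 0.01972 = 0.02584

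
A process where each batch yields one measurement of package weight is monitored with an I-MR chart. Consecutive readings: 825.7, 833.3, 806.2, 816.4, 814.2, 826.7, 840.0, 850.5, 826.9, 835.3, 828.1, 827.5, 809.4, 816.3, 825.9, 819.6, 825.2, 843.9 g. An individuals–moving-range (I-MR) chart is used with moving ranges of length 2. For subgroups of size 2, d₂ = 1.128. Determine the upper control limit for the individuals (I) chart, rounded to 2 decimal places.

855.65

X̄ = (825.7 + 833.3 + 806.2 + 816.4 + 814.2 + 826.7 + 840.0 + 850.5 + 826.9 + 835.3 + 828.1 + 827.5 + 809.4 + 816.3 + 825.9 + 819.6 + 825.2 + 843.9) / 18 = 826.1722
Moving ranges: 7.6, 27.1, 10.2, 2.2, 12.5, 13.3, 10.5, 23.6, 8.4, 7.2, 0.6, 18.1, 6.9, 9.6, 6.3, 5.6, 18.7; M̄R̄ = 188.4000 / 17 = 11.0824
UCL = X̄ + 3·M̄R̄/d₂ = 826.1722 + 3 × 11.0824 / 1.128 = 855.6466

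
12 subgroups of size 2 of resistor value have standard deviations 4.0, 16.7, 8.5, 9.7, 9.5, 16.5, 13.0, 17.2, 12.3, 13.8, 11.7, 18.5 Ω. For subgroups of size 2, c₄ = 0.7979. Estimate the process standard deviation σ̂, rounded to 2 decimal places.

15.81

s̄ = (4.0 + 16.7 + 8.5 + 9.7 + 9.5 + 16.5 + 13.0 + 17.2 + 12.3 + 13.8 + 11.7 + 18.5) / 12 = 12.6167
σ̂ = s̄ / c₄ = 12.6167 / 0.7979 = 15.8123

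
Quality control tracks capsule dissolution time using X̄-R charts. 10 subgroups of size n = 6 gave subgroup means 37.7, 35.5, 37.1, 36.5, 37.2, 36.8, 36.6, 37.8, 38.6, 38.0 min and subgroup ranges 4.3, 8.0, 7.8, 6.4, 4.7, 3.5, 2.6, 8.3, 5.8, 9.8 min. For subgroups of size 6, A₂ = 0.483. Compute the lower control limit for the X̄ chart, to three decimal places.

34.224

X̄̄ = (37.7 + 35.5 + 37.1 + 36.5 + 37.2 + 36.8 + 36.6 + 37.8 + 38.6 + 38.0) / 10 = 371.8000 / 10 = 37.1800
R̄ = (4.3 + 8.0 + 7.8 + 6.4 + 4.7 + 3.5 + 2.6 + 8.3 + 5.8 + 9.8) / 10 = 61.2000 / 10 = 6.1200
LCL = X̄̄ − A₂·R̄ = 37.1800 − 0.483 × 6.1200 = 34.2240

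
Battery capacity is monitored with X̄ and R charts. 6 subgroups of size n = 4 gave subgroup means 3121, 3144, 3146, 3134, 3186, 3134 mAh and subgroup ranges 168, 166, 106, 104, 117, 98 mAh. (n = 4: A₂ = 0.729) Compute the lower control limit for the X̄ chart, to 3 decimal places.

X̄̄ = (3121 + 3144 + 3146 + 3134 + 3186 + 3134) / 6 = 18865.0000 / 6 = 3144.1667
R̄ = (168 + 166 + 106 + 104 + 117 + 98) / 6 = 759.0000 / 6 = 126.5000
LCL = X̄̄ − A₂·R̄ = 3144.1667 − 0.729 × 126.5000 = 3051.9482

3051.948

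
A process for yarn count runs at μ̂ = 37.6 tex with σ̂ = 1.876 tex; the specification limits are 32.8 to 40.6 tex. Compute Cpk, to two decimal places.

Cpu = (USL − μ̂) / (3σ̂) = (40.6 − 37.6) / (3 × 1.876) = 0.5330; Cpl = (μ̂ − LSL) / (3σ̂) = (37.6 − 32.8) / (3 × 1.876) = 0.8529; Cpk = min(Cpu, Cpl) = 0.5330

0.53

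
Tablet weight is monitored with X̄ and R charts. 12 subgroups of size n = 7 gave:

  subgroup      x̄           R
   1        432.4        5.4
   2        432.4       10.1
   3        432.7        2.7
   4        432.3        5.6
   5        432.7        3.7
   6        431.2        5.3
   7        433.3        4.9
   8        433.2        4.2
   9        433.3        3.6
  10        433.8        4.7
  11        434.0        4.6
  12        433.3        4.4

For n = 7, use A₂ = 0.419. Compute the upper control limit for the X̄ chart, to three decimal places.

X̄̄ = (432.4 + 432.4 + 432.7 + 432.3 + 432.7 + 431.2 + 433.3 + 433.2 + 433.3 + 433.8 + 434.0 + 433.3) / 12 = 5194.6000 / 12 = 432.8833
R̄ = (5.4 + 10.1 + 2.7 + 5.6 + 3.7 + 5.3 + 4.9 + 4.2 + 3.6 + 4.7 + 4.6 + 4.4) / 12 = 59.2000 / 12 = 4.9333
UCL = X̄̄ + A₂·R̄ = 432.8833 + 0.419 × 4.9333 = 434.9504

434.950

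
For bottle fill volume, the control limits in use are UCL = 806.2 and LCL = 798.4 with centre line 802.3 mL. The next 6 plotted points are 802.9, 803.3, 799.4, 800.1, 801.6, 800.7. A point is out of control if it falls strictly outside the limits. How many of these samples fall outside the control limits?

All 6 points lie within [798.4, 806.2].

0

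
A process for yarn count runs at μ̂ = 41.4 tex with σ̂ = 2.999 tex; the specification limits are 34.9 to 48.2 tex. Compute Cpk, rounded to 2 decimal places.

0.72

Cpu = (USL − μ̂) / (3σ̂) = (48.2 − 41.4) / (3 × 2.999) = 0.7558; Cpl = (μ̂ − LSL) / (3σ̂) = (41.4 − 34.9) / (3 × 2.999) = 0.7225; Cpk = min(Cpu, Cpl) = 0.7225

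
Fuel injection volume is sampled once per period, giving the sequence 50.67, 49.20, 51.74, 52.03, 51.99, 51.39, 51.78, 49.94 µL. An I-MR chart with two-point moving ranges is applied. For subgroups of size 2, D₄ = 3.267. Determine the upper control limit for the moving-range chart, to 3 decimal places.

Moving ranges: 1.47, 2.54, 0.29, 0.04, 0.60, 0.39, 1.84; M̄R̄ = 7.1700 / 7 = 1.0243
UCL_MR = D₄·M̄R̄ = 3.267 × 1.0243 = 3.3463

3.346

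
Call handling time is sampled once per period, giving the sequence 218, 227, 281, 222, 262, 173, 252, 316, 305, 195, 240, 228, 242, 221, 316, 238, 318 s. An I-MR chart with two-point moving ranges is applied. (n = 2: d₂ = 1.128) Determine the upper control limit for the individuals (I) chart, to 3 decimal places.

393.187

X̄ = (218 + 227 + 281 + 222 + 262 + 173 + 252 + 316 + 305 + 195 + 240 + 228 + 242 + 221 + 316 + 238 + 318) / 17 = 250.2353
Moving ranges: 9, 54, 59, 40, 89, 79, 64, 11, 110, 45, 12, 14, 21, 95, 78, 80; M̄R̄ = 860.0000 / 16 = 53.7500
UCL = X̄ + 3·M̄R̄/d₂ = 250.2353 + 3 × 53.7500 / 1.128 = 393.1874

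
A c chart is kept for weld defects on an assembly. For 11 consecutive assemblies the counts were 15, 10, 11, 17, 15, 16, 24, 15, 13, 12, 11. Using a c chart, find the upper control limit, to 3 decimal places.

c̄ = (15 + 10 + 11 + 17 + 15 + 16 + 24 + 15 + 13 + 12 + 11) / 11 = 159 / 11 = 14.4545
UCL = c̄ + 3√c̄ = 14.4545 + 3 × √14.4545 = 14.4545 + 3 × 3.8019 = 25.8603

25.860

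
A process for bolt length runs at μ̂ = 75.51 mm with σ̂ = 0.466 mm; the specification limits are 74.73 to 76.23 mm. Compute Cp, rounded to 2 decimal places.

0.54

Cp = (USL − LSL) / (6σ̂) = (76.23 − 74.73) / (6 × 0.466) = 1.5000 / 2.7960 = 0.5365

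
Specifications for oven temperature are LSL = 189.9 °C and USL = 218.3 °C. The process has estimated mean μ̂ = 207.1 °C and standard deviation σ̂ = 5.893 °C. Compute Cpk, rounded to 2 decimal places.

0.63

Cpu = (USL − μ̂) / (3σ̂) = (218.3 − 207.1) / (3 × 5.893) = 0.6335; Cpl = (μ̂ − LSL) / (3σ̂) = (207.1 − 189.9) / (3 × 5.893) = 0.9729; Cpk = min(Cpu, Cpl) = 0.6335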